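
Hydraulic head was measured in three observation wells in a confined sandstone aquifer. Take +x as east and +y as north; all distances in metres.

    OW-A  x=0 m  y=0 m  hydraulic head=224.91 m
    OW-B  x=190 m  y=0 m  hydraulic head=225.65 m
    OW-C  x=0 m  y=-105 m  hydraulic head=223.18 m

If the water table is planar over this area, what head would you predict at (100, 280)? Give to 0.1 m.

∂h/∂x = (225.65 − 224.91) / (190 − 0) = +0.003895
∂h/∂y = (223.18 − 224.91) / (-105 − 0) = +0.01648
h(100, 280) = 224.91 + (+0.003895)·(100) + (+0.01648)·(280) = 224.91 +0.389 +4.613 = 229.913 m.

229.9 m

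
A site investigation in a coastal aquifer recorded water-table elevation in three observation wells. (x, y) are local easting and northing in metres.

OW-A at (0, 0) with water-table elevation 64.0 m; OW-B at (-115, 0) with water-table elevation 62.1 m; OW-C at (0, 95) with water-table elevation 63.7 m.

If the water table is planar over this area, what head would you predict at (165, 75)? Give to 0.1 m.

∂h/∂x = (62.1 − 64.0) / (-115 − 0) = +0.01652
∂h/∂y = (63.7 − 64.0) / (95 − 0) = -0.003158
h(165, 75) = 64.0 + (+0.01652)·(165) + (-0.003158)·(75) = 64.0 +2.726 -0.237 = 66.489 m.

66.5 m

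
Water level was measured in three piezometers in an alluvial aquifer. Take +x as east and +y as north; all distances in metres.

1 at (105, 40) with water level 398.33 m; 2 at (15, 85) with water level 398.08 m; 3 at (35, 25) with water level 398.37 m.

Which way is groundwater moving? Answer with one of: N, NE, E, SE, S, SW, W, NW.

Taking 1 as reference: 2−1 = (-90, 45, -0.25); 3−1 = (-70, -15, +0.04).
Determinant of the coordinate differences = (-90)·(-15) − (-70)·45 = 4500.
∂h/∂x = [(-0.25)·(-15) − (+0.04)·45] / 4500 = +0.0004333
∂h/∂y = [(-90)·(+0.04) − (-70)·(-0.25)] / 4500 = -0.004689
Flow = −∇h = (-0.0004333 east, +0.004689 north), which points north.

N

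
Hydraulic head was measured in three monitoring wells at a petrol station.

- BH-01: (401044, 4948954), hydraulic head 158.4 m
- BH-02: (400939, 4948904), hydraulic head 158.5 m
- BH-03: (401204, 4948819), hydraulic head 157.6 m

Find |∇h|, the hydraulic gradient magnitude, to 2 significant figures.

With h = a·x + b·y + c and BH-01 as origin, the differences give:
  (-105)·a + (-50)·b = +0.1
  160·a + (-135)·b = -0.8
Eliminate b (×(-135) and ×(-50), subtract): 22175·a = -53.50 → a = ∂h/∂x = -0.002413
Back-substitute: b = ∂h/∂y = +0.003067.
|∇h| = √(-0.002413² + 0.003067²) = 0.003902

0.0039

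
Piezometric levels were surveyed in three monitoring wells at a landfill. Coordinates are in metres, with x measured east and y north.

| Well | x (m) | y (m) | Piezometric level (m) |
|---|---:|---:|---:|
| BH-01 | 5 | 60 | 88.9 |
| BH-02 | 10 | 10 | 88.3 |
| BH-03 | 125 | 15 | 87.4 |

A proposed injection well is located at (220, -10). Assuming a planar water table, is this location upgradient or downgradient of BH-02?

Three-point gradient (reference BH-01): Δ to BH-02 = (5, -50, -0.6), Δ to BH-03 = (120, -45, -1.5).
∂h/∂x = -0.008312, ∂h/∂y = +0.01117 (det = 5775).
Head at (220, -10) = 88.9 + (-0.008312)·(215) + (+0.01117)·(-70) = 86.33 m.
That is lower than the 88.3 m at BH-02, so the point is downgradient.

downgradient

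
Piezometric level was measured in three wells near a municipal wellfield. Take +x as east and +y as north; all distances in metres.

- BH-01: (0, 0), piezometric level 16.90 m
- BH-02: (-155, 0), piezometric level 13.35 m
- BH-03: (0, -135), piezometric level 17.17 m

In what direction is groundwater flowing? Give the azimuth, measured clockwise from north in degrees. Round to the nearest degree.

275°

∂h/∂x = (13.35 − 16.90) / (-155 − 0) = +0.02290
∂h/∂y = (17.17 − 16.90) / (-135 − 0) = -0.002000
Flow direction (−∇h) has components (-0.02290 E, +0.002000 N).
Azimuth = atan2(E, N) = atan2(-0.02290, +0.002000) = 275.0° ≈ 275°.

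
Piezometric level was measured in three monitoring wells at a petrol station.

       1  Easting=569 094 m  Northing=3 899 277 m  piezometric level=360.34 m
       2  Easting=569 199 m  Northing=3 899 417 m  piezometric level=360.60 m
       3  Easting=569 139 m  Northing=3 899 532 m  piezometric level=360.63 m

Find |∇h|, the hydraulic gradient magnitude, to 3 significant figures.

0.00155

Taking 1 as reference: 2−1 = (105, 140, +0.26); 3−1 = (45, 255, +0.29).
Solve a·Δx + b·Δy = Δh: det = 105·255 − 45·140 = 20475.
∂h/∂x = [(+0.26)·255 − (+0.29)·140] / 20475 = +0.001255
∂h/∂y = [105·(+0.29) − 45·(+0.26)] / 20475 = +0.0009158
|∇h| = √(0.001255² + 0.0009158²) = 0.001554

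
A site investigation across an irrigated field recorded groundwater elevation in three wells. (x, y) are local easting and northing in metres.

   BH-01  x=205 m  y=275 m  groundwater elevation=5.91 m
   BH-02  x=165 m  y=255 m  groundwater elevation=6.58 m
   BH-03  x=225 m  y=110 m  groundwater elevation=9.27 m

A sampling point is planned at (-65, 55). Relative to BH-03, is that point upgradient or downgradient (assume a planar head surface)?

Differences from BH-01: to BH-02 (Δx, Δy, Δh) = (-40, -20, +0.67); to BH-03 = (20, -165, +3.36).
Solve a·Δx + b·Δy = Δh: det = (-40)·(-165) − 20·(-20) = 7000.
∂h/∂x = [(+0.67)·(-165) − (+3.36)·(-20)] / 7000 = -0.006193
∂h/∂y = [(-40)·(+3.36) − 20·(+0.67)] / 7000 = -0.02111
Head at (-65, 55) = 5.91 + (-0.006193)·(-270) + (-0.02111)·(-220) = 12.23 m.
That is higher than the 9.27 m at BH-03, so the point is upgradient.

upgradient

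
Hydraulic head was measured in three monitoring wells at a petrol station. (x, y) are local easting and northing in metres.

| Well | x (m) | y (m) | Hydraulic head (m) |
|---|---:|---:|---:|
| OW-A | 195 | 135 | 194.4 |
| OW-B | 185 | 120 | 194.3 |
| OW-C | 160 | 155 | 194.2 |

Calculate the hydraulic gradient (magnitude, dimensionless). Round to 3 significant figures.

0.00720

Three-point gradient (reference OW-A): Δ to OW-B = (-10, -15, -0.1), Δ to OW-C = (-35, 20, -0.2).
∂h/∂x = +0.006897, ∂h/∂y = +0.002069 (det = -725).
|∇h| = √(0.006897² + 0.002069²) = 0.007201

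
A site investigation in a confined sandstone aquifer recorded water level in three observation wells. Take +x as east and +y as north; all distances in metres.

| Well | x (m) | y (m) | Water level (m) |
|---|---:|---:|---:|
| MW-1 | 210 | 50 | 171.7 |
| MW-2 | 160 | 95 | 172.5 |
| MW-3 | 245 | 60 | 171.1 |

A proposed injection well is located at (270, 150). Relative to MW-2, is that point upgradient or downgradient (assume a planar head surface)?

downgradient

With h = a·x + b·y + c and MW-1 as origin, the differences give:
  (-50)·a + 45·b = +0.8
  35·a + 10·b = -0.6
Eliminate b (×10 and ×45, subtract): -2075·a = 35.00 → a = ∂h/∂x = -0.01687
Back-substitute: b = ∂h/∂y = -0.0009639.
Head at (270, 150) = 171.7 + (-0.01687)·(60) + (-0.0009639)·(100) = 170.59 m.
That is lower than the 172.5 m at MW-2, so the point is downgradient.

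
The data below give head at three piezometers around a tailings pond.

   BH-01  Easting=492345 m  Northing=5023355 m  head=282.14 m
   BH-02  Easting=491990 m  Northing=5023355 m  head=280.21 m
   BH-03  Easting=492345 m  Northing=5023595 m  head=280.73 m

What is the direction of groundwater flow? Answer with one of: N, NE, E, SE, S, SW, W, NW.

∂h/∂x = (280.21 − 282.14) / (491990 − 492345) = +0.005437
∂h/∂y = (280.73 − 282.14) / (5023595 − 5023355) = -0.005875
Flow = −∇h = (-0.005437 east, +0.005875 north), which points northwest.

NW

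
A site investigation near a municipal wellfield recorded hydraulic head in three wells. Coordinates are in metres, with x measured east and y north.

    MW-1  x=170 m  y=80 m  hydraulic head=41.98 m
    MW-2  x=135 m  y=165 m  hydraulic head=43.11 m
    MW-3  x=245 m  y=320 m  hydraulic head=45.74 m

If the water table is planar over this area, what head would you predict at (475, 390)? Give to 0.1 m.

Differences from MW-1: to MW-2 (Δx, Δy, Δh) = (-35, 85, +1.13); to MW-3 = (75, 240, +3.76).
Solve a·Δx + b·Δy = Δh: det = (-35)·240 − 75·85 = -14775.
∂h/∂x = [(+1.13)·240 − (+3.76)·85] / -14775 = +0.003276
∂h/∂y = [(-35)·(+3.76) − 75·(+1.13)] / -14775 = +0.01464
h(475, 390) = 41.98 + (+0.003276)·(305) + (+0.01464)·(310) = 41.98 +0.999 +4.539 = 47.518 m.

47.5 m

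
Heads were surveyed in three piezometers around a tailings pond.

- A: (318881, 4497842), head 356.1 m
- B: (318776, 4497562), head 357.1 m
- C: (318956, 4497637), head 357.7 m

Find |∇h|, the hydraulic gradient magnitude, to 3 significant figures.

0.00808

With h = a·x + b·y + c and A as origin, the differences give:
  (-105)·a + (-280)·b = +1.0
  75·a + (-205)·b = +1.6
Eliminate b (×(-205) and ×(-280), subtract): 42525·a = 243.00 → a = ∂h/∂x = +0.005714
Back-substitute: b = ∂h/∂y = -0.005714.
|∇h| = √(0.005714² + -0.005714²) = 0.008081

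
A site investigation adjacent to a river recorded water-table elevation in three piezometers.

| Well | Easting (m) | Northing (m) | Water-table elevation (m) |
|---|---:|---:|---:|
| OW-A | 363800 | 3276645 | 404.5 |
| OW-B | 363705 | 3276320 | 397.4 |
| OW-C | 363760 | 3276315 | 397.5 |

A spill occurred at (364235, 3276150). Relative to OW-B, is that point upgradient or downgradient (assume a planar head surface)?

With h = a·x + b·y + c and OW-A as origin, the differences give:
  (-95)·a + (-325)·b = -7.1
  (-40)·a + (-330)·b = -7.0
Eliminate b (×(-330) and ×(-325), subtract): 18350·a = 68.00 → a = ∂h/∂x = +0.003706
Back-substitute: b = ∂h/∂y = +0.02076.
Head at (364235, 3276150) = 404.5 + (+0.003706)·(435) + (+0.02076)·(-495) = 395.83 m.
That is lower than the 397.4 m at OW-B, so the point is downgradient.

downgradient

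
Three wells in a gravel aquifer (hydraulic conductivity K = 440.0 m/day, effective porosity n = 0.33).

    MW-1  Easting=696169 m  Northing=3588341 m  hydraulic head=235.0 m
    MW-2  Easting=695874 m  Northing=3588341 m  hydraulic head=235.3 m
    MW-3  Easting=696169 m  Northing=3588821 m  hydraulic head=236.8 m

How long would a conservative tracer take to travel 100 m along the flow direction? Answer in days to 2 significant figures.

∂h/∂x = (235.3 − 235.0) / (695874 − 696169) = -0.001017
∂h/∂y = (236.8 − 235.0) / (3588821 − 3588341) = +0.003750
|∇h| = √(-0.001017² + 0.003750²) = 0.003885
Seepage velocity v = K·i/n = 440.0 × 0.003885 / 0.33 = 5.18 m/day.
t = 100 / 5.18 = 19.31 days.

19 days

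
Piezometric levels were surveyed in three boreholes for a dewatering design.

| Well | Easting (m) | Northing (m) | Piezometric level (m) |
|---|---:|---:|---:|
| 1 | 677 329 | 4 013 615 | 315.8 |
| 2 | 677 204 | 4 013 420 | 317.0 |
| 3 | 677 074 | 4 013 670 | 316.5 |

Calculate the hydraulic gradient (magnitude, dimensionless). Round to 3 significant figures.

0.00526

With h = a·x + b·y + c and 1 as origin, the differences give:
  (-125)·a + (-195)·b = +1.2
  (-255)·a + 55·b = +0.7
Eliminate b (×55 and ×(-195), subtract): -56600·a = 202.50 → a = ∂h/∂x = -0.003578
Back-substitute: b = ∂h/∂y = -0.003860.
|∇h| = √(-0.003578² + -0.003860²) = 0.005263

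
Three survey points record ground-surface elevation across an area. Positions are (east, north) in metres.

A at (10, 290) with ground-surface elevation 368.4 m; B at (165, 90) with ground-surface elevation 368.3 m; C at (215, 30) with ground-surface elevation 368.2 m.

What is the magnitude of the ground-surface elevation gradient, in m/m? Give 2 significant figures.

0.025 m/m

Taking A as reference: B−A = (155, -200, -0.1); C−A = (205, -260, -0.2).
Solve a·Δx + b·Δy = Δz: det = 155·(-260) − 205·(-200) = 700.
∂z/∂x = [(-0.1)·(-260) − (-0.2)·(-200)] / 700 = -0.02000
∂z/∂y = [155·(-0.2) − 205·(-0.1)] / 700 = -0.01500
|∇f| = √(-0.02000² + -0.01500²) = 0.025 m/m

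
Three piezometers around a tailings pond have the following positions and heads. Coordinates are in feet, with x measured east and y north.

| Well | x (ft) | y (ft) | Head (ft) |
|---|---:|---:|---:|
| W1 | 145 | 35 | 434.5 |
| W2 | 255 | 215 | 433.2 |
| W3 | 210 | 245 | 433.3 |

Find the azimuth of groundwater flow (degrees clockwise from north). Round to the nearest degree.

050°

Taking W1 as reference: W2−W1 = (110, 180, -1.3); W3−W1 = (65, 210, -1.2).
Determinant of the coordinate differences = 110·210 − 65·180 = 11400.
∂h/∂x = [(-1.3)·210 − (-1.2)·180] / 11400 = -0.005000
∂h/∂y = [110·(-1.2) − 65·(-1.3)] / 11400 = -0.004167
Flow direction (−∇h) has components (+0.005000 E, +0.004167 N).
Azimuth = atan2(E, N) = atan2(+0.005000, +0.004167) = 50.2° ≈ 050°.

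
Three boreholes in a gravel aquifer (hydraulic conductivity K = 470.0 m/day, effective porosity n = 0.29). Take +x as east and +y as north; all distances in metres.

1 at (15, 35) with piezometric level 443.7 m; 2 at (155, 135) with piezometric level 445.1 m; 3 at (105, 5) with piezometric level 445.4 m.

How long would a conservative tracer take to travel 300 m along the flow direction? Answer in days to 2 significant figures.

Three-point gradient (reference 1): Δ to 2 = (140, 100, +1.4), Δ to 3 = (90, -30, +1.7).
∂h/∂x = +0.01606, ∂h/∂y = -0.008485 (det = -13200).
|∇h| = √(0.01606² + -0.008485²) = 0.01816
Seepage velocity v = K·i/n = 470.0 × 0.01816 / 0.29 = 29.43 m/day.
t = 300 / 29.43 = 10.19 days.

10 days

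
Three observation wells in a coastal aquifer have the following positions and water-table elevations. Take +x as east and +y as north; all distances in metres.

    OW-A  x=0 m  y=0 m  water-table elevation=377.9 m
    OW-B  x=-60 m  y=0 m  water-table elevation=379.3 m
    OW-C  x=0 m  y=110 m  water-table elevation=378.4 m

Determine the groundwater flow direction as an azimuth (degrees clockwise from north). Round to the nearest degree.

101°

∂h/∂x = (379.3 − 377.9) / (-60 − 0) = -0.02333
∂h/∂y = (378.4 − 377.9) / (110 − 0) = +0.004545
Flow direction (−∇h) has components (+0.02333 E, -0.004545 N).
Azimuth = atan2(E, N) = atan2(+0.02333, -0.004545) = 101.0° ≈ 101°.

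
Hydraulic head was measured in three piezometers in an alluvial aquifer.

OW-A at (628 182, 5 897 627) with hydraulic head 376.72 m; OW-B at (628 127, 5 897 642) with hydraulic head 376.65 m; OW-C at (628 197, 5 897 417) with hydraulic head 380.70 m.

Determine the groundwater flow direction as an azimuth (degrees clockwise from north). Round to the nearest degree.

012°

Taking OW-A as reference: OW-B−OW-A = (-55, 15, -0.07); OW-C−OW-A = (15, -210, +3.98).
Determinant of the coordinate differences = (-55)·(-210) − 15·15 = 11325.
∂h/∂x = [(-0.07)·(-210) − (+3.98)·15] / 11325 = -0.003974
∂h/∂y = [(-55)·(+3.98) − 15·(-0.07)] / 11325 = -0.01924
Flow direction (−∇h) has components (+0.003974 E, +0.01924 N).
Azimuth = atan2(E, N) = atan2(+0.003974, +0.01924) = 11.7° ≈ 012°.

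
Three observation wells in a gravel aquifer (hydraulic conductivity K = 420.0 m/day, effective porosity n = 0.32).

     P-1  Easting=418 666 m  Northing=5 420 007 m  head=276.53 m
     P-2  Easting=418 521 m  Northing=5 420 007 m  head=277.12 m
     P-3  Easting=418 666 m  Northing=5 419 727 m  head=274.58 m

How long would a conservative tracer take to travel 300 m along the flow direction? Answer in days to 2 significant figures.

28 days

∂h/∂x = (277.12 − 276.53) / (418521 − 418666) = -0.004069
∂h/∂y = (274.58 − 276.53) / (5419727 − 5420007) = +0.006964
|∇h| = √(-0.004069² + 0.006964²) = 0.008066
Seepage velocity v = K·i/n = 420.0 × 0.008066 / 0.32 = 10.59 m/day.
t = 300 / 10.59 = 28.33 days.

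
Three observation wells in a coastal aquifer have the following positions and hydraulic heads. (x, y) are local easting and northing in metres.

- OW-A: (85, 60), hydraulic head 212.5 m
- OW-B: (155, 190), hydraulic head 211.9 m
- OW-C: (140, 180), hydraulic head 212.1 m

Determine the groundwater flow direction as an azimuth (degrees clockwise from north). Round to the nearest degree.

With h = a·x + b·y + c and OW-A as origin, the differences give:
  70·a + 130·b = -0.6
  55·a + 120·b = -0.4
Eliminate b (×120 and ×130, subtract): 1250·a = -20.00 → a = ∂h/∂x = -0.01600
Back-substitute: b = ∂h/∂y = +0.004000.
Flow direction (−∇h) has components (+0.01600 E, -0.004000 N).
Azimuth = atan2(E, N) = atan2(+0.01600, -0.004000) = 104.0° ≈ 104°.

104°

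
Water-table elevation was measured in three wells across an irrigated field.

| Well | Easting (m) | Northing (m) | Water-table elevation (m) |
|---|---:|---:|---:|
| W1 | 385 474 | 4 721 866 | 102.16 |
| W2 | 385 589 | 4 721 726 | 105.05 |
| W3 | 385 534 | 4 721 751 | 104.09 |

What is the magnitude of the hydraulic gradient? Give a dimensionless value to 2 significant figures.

Three-point gradient (reference W1): Δ to W2 = (115, -140, +2.89), Δ to W3 = (60, -115, +1.93).
∂h/∂x = +0.01288, ∂h/∂y = -0.01006 (det = -4825).
|∇h| = √(0.01288² + -0.01006²) = 0.01634

0.016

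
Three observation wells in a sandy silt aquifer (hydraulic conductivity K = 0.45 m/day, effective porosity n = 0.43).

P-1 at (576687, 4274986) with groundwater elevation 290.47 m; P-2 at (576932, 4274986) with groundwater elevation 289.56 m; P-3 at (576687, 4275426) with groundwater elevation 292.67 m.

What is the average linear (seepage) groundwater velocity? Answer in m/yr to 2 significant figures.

2.4 m/yr

∂h/∂x = (289.56 − 290.47) / (576932 − 576687) = -0.003714
∂h/∂y = (292.67 − 290.47) / (4275426 − 4274986) = +0.005000
|∇h| = √(-0.003714² + 0.005000²) = 0.006228
Seepage velocity v = K·i/n = 0.45 × 0.006228 / 0.43 = 0.006518 m/day = 2.381 m/yr.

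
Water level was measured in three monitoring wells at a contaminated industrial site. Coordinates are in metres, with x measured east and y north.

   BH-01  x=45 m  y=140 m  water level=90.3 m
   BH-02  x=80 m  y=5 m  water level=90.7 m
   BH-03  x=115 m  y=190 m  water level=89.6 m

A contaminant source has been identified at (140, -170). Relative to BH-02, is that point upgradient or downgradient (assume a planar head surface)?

Differences from BH-01: to BH-02 (Δx, Δy, Δh) = (35, -135, +0.4); to BH-03 = (70, 50, -0.7).
Determinant of the coordinate differences = 35·50 − 70·(-135) = 11200.
∂h/∂x = [(+0.4)·50 − (-0.7)·(-135)] / 11200 = -0.006652
∂h/∂y = [35·(-0.7) − 70·(+0.4)] / 11200 = -0.004688
Head at (140, -170) = 90.3 + (-0.006652)·(95) + (-0.004688)·(-310) = 91.12 m.
That is higher than the 90.7 m at BH-02, so the point is upgradient.

upgradient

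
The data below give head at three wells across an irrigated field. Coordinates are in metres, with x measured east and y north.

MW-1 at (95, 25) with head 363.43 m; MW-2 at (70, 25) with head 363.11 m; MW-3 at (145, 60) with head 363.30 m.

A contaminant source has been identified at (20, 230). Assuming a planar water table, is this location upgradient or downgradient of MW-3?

Differences from MW-1: to MW-2 (Δx, Δy, Δh) = (-25, 0, -0.32); to MW-3 = (50, 35, -0.13).
Determinant of the coordinate differences = (-25)·35 − 50·0 = -875.
∂h/∂x = [(-0.32)·35 − (-0.13)·0] / -875 = +0.01280
∂h/∂y = [(-25)·(-0.13) − 50·(-0.32)] / -875 = -0.02200
Head at (20, 230) = 363.43 + (+0.01280)·(-75) + (-0.02200)·(205) = 357.96 m.
That is lower than the 363.30 m at MW-3, so the point is downgradient.

downgradient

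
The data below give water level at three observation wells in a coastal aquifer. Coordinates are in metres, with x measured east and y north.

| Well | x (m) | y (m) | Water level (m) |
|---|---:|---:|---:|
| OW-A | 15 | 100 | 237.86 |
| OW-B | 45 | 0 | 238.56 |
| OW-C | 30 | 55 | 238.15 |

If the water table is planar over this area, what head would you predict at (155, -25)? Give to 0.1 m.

Taking OW-A as reference: OW-B−OW-A = (30, -100, +0.70); OW-C−OW-A = (15, -45, +0.29).
Solve a·Δx + b·Δy = Δh: det = 30·(-45) − 15·(-100) = 150.
∂h/∂x = [(+0.70)·(-45) − (+0.29)·(-100)] / 150 = -0.01667
∂h/∂y = [30·(+0.29) − 15·(+0.70)] / 150 = -0.01200
h(155, -25) = 237.86 + (-0.01667)·(140) + (-0.01200)·(-125) = 237.86 -2.333 +1.500 = 237.027 m.

237.0 m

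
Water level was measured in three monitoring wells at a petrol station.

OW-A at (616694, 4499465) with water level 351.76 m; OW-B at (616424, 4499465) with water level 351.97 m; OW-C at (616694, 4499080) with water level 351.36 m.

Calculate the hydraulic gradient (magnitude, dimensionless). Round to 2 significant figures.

∂h/∂x = (351.97 − 351.76) / (616424 − 616694) = -0.0007778
∂h/∂y = (351.36 − 351.76) / (4499080 − 4499465) = +0.001039
|∇h| = √(-0.0007778² + 0.001039²) = 0.001298

0.0013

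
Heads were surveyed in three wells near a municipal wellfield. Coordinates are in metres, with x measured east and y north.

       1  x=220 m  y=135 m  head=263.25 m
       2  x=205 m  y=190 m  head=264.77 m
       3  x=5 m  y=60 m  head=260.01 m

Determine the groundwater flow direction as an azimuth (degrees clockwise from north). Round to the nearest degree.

190°

Three-point gradient (reference 1): Δ to 2 = (-15, 55, +1.52), Δ to 3 = (-215, -75, -3.24).
∂h/∂x = +0.004958, ∂h/∂y = +0.02899 (det = 12950).
Flow direction (−∇h) has components (-0.004958 E, -0.02899 N).
Azimuth = atan2(E, N) = atan2(-0.004958, -0.02899) = 189.7° ≈ 190°.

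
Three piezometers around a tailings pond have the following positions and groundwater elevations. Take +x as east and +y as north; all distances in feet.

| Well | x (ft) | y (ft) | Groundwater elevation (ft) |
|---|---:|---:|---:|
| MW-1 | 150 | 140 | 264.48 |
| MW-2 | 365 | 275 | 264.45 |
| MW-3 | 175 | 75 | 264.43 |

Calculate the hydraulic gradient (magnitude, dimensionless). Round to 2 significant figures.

0.00076

Differences from MW-1: to MW-2 (Δx, Δy, Δh) = (215, 135, -0.03); to MW-3 = (25, -65, -0.05).
Determinant of the coordinate differences = 215·(-65) − 25·135 = -17350.
∂h/∂x = [(-0.03)·(-65) − (-0.05)·135] / -17350 = -0.0005014
∂h/∂y = [215·(-0.05) − 25·(-0.03)] / -17350 = +0.0005764
|∇h| = √(-0.0005014² + 0.0005764²) = 0.000764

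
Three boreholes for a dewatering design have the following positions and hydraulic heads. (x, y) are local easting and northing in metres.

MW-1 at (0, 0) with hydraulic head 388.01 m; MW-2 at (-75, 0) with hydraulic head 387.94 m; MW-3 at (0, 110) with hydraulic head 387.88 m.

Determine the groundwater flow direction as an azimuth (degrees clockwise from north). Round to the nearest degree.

∂h/∂x = (387.94 − 388.01) / (-75 − 0) = +0.0009333
∂h/∂y = (387.88 − 388.01) / (110 − 0) = -0.001182
Flow direction (−∇h) has components (-0.0009333 E, +0.001182 N).
Azimuth = atan2(E, N) = atan2(-0.0009333, +0.001182) = 321.7° ≈ 322°.

322°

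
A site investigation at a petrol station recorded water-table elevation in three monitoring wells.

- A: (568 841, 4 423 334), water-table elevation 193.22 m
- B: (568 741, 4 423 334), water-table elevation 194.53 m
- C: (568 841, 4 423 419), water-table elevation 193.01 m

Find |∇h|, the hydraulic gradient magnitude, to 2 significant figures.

0.013

∂h/∂x = (194.53 − 193.22) / (568741 − 568841) = -0.01310
∂h/∂y = (193.01 − 193.22) / (4423419 − 4423334) = -0.002471
|∇h| = √(-0.01310² + -0.002471²) = 0.01333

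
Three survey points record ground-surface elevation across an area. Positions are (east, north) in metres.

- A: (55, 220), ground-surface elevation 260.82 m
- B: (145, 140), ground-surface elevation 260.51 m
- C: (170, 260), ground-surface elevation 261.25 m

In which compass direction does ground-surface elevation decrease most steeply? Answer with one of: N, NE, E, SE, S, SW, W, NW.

With z = a·x + b·y + c and A as origin, the differences give:
  90·a + (-80)·b = -0.31
  115·a + 40·b = +0.43
Eliminate b (×40 and ×(-80), subtract): 12800·a = 22.000 → a = ∂z/∂x = +0.001719
Back-substitute: b = ∂z/∂y = +0.005809.
Steepest decrease is along −∇f = (-0.001719 E, -0.005809 N) → south.

S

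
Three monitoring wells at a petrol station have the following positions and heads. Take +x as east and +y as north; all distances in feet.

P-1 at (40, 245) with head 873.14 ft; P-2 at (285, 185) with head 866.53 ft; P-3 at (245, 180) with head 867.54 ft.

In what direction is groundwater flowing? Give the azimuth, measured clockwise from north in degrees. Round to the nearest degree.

Taking P-1 as reference: P-2−P-1 = (245, -60, -6.61); P-3−P-1 = (205, -65, -5.60).
Solve a·Δx + b·Δy = Δh: det = 245·(-65) − 205·(-60) = -3625.
∂h/∂x = [(-6.61)·(-65) − (-5.60)·(-60)] / -3625 = -0.02583
∂h/∂y = [245·(-5.60) − 205·(-6.61)] / -3625 = +0.004676
Flow direction (−∇h) has components (+0.02583 E, -0.004676 N).
Azimuth = atan2(E, N) = atan2(+0.02583, -0.004676) = 100.3° ≈ 100°.

100°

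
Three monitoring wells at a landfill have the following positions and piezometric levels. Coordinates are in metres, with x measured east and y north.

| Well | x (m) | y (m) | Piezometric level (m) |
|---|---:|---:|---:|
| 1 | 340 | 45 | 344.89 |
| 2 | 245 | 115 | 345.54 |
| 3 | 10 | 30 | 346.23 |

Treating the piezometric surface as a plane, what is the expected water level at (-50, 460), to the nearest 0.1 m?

348.0 m

Taking 1 as reference: 2−1 = (-95, 70, +0.65); 3−1 = (-330, -15, +1.34).
Solve a·Δx + b·Δy = Δh: det = (-95)·(-15) − (-330)·70 = 24525.
∂h/∂x = [(+0.65)·(-15) − (+1.34)·70] / 24525 = -0.004222
∂h/∂y = [(-95)·(+1.34) − (-330)·(+0.65)] / 24525 = +0.003556
h(-50, 460) = 344.89 + (-0.004222)·(-390) + (+0.003556)·(415) = 344.89 +1.647 +1.476 = 348.012 m.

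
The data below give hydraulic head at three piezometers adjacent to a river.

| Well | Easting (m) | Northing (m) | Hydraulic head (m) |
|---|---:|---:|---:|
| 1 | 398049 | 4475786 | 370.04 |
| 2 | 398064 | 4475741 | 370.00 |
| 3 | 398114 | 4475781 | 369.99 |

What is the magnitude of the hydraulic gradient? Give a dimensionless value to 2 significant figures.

0.00097

With h = a·x + b·y + c and 1 as origin, the differences give:
  15·a + (-45)·b = -0.04
  65·a + (-5)·b = -0.05
Eliminate b (×(-5) and ×(-45), subtract): 2850·a = -2.050 → a = ∂h/∂x = -0.0007193
Back-substitute: b = ∂h/∂y = +0.0006491.
|∇h| = √(-0.0007193² + 0.0006491²) = 0.0009689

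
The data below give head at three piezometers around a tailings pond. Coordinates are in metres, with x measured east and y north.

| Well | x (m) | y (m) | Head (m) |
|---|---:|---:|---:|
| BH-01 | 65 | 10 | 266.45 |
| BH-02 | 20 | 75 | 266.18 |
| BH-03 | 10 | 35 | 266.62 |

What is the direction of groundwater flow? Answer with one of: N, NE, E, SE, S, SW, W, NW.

NE

Differences from BH-01: to BH-02 (Δx, Δy, Δh) = (-45, 65, -0.27); to BH-03 = (-55, 25, +0.17).
Determinant of the coordinate differences = (-45)·25 − (-55)·65 = 2450.
∂h/∂x = [(-0.27)·25 − (+0.17)·65] / 2450 = -0.007265
∂h/∂y = [(-45)·(+0.17) − (-55)·(-0.27)] / 2450 = -0.009184
Flow = −∇h = (+0.007265 east, +0.009184 north), which points northeast.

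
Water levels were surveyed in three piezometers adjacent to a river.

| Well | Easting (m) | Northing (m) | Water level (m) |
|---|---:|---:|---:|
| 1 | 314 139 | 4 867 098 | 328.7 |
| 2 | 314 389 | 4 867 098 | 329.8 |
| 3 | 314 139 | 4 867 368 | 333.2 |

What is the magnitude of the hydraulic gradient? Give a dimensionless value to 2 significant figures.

∂h/∂x = (329.8 − 328.7) / (314389 − 314139) = +0.004400
∂h/∂y = (333.2 − 328.7) / (4867368 − 4867098) = +0.01667
|∇h| = √(0.004400² + 0.01667²) = 0.01724

0.017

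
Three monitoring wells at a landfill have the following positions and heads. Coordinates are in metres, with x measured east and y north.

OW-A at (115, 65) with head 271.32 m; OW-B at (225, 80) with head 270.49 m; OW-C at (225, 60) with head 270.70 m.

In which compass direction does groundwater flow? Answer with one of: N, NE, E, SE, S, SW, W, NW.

NE

Three-point gradient (reference OW-A): Δ to OW-B = (110, 15, -0.83), Δ to OW-C = (110, -5, -0.62).
∂h/∂x = -0.006114, ∂h/∂y = -0.01050 (det = -2200).
Flow = −∇h = (+0.006114 east, +0.01050 north), which points northeast.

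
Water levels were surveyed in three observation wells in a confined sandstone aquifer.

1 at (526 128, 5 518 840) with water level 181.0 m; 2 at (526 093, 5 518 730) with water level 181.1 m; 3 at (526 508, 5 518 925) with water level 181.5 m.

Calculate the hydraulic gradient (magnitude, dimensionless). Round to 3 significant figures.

With h = a·x + b·y + c and 1 as origin, the differences give:
  (-35)·a + (-110)·b = +0.1
  380·a + 85·b = +0.5
Eliminate b (×85 and ×(-110), subtract): 38825·a = 63.50 → a = ∂h/∂x = +0.001636
Back-substitute: b = ∂h/∂y = -0.001429.
|∇h| = √(0.001636² + -0.001429²) = 0.002172

0.00217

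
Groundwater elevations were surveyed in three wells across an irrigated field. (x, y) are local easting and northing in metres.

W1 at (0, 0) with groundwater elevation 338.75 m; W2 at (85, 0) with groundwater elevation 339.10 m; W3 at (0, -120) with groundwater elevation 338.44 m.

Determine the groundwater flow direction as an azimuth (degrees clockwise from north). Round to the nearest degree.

238°

∂h/∂x = (339.10 − 338.75) / (85 − 0) = +0.004118
∂h/∂y = (338.44 − 338.75) / (-120 − 0) = +0.002583
Flow direction (−∇h) has components (-0.004118 E, -0.002583 N).
Azimuth = atan2(E, N) = atan2(-0.004118, -0.002583) = 237.9° ≈ 238°.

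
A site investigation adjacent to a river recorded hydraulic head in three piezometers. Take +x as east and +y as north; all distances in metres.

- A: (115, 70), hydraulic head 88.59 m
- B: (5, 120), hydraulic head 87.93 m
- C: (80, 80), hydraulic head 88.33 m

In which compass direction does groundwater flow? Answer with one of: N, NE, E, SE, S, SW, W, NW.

With h = a·x + b·y + c and A as origin, the differences give:
  (-110)·a + 50·b = -0.66
  (-35)·a + 10·b = -0.26
Eliminate b (×10 and ×50, subtract): 650·a = 6.400 → a = ∂h/∂x = +0.009846
Back-substitute: b = ∂h/∂y = +0.008462.
Flow = −∇h = (-0.009846 east, -0.008462 north), which points southwest.

SW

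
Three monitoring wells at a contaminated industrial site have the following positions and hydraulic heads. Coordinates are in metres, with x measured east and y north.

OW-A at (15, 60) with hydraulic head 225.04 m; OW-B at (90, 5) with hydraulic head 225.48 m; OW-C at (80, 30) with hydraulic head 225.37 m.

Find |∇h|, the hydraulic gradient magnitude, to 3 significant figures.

0.00473

Taking OW-A as reference: OW-B−OW-A = (75, -55, +0.44); OW-C−OW-A = (65, -30, +0.33).
Determinant of the coordinate differences = 75·(-30) − 65·(-55) = 1325.
∂h/∂x = [(+0.44)·(-30) − (+0.33)·(-55)] / 1325 = +0.003736
∂h/∂y = [75·(+0.33) − 65·(+0.44)] / 1325 = -0.002906
|∇h| = √(0.003736² + -0.002906²) = 0.004733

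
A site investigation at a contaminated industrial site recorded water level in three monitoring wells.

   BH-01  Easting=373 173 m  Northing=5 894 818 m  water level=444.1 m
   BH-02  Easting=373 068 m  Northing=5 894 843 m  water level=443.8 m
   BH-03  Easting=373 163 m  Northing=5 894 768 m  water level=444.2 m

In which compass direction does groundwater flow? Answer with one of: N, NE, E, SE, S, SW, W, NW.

NW

Taking BH-01 as reference: BH-02−BH-01 = (-105, 25, -0.3); BH-03−BH-01 = (-10, -50, +0.1).
Determinant of the coordinate differences = (-105)·(-50) − (-10)·25 = 5500.
∂h/∂x = [(-0.3)·(-50) − (+0.1)·25] / 5500 = +0.002273
∂h/∂y = [(-105)·(+0.1) − (-10)·(-0.3)] / 5500 = -0.002455
Flow = −∇h = (-0.002273 east, +0.002455 north), which points northwest.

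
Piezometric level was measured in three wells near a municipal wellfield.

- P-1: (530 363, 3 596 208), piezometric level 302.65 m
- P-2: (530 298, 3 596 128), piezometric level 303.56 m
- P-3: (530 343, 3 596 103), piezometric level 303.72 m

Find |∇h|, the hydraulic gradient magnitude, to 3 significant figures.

0.0100

Differences from P-1: to P-2 (Δx, Δy, Δh) = (-65, -80, +0.91); to P-3 = (-20, -105, +1.07).
Determinant of the coordinate differences = (-65)·(-105) − (-20)·(-80) = 5225.
∂h/∂x = [(+0.91)·(-105) − (+1.07)·(-80)] / 5225 = -0.001904
∂h/∂y = [(-65)·(+1.07) − (-20)·(+0.91)] / 5225 = -0.009828
|∇h| = √(-0.001904² + -0.009828²) = 0.01001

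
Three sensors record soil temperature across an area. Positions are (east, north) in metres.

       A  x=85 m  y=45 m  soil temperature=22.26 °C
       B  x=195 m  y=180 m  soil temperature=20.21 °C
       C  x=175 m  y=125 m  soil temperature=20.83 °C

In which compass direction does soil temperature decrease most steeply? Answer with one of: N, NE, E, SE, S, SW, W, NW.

NE

Differences from A: to B (Δx, Δy, Δh) = (110, 135, -2.05); to C = (90, 80, -1.43).
Solve a·Δx + b·Δy = ΔT: det = 110·80 − 90·135 = -3350.
∂T/∂x = [(-2.05)·80 − (-1.43)·135] / -3350 = -0.008672
∂T/∂y = [110·(-1.43) − 90·(-2.05)] / -3350 = -0.008119
Steepest decrease is along −∇f = (+0.008672 E, +0.008119 N) → northeast.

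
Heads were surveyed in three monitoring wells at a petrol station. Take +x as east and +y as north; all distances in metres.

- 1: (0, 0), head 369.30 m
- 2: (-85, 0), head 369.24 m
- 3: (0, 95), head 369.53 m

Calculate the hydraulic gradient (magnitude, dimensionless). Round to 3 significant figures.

∂h/∂x = (369.24 − 369.30) / (-85 − 0) = +0.0007059
∂h/∂y = (369.53 − 369.30) / (95 − 0) = +0.002421
|∇h| = √(0.0007059² + 0.002421²) = 0.002522

0.00252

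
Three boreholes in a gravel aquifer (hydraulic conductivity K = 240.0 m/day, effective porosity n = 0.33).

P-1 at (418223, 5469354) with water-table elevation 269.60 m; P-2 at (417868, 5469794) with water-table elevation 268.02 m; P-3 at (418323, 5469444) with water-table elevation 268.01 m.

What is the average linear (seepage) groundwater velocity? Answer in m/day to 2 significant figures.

8.7 m/day

With h = a·x + b·y + c and P-1 as origin, the differences give:
  (-355)·a + 440·b = -1.58
  100·a + 90·b = -1.59
Eliminate b (×90 and ×440, subtract): -75950·a = 557.400 → a = ∂h/∂x = -0.007339
Back-substitute: b = ∂h/∂y = -0.009512.
|∇h| = √(-0.007339² + -0.009512²) = 0.01201
Seepage velocity v = K·i/n = 240.0 × 0.01201 / 0.33 = 8.735 m/day.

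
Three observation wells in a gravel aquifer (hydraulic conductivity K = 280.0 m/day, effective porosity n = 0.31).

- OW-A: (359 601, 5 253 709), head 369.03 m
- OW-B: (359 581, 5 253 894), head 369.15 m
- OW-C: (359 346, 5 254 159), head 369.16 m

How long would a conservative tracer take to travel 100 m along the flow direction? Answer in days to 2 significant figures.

100 days

Differences from OW-A: to OW-B (Δx, Δy, Δh) = (-20, 185, +0.12); to OW-C = (-255, 450, +0.13).
Solve a·Δx + b·Δy = Δh: det = (-20)·450 − (-255)·185 = 38175.
∂h/∂x = [(+0.12)·450 − (+0.13)·185] / 38175 = +0.0007845
∂h/∂y = [(-20)·(+0.13) − (-255)·(+0.12)] / 38175 = +0.0007335
|∇h| = √(0.0007845² + 0.0007335²) = 0.001074
Seepage velocity v = K·i/n = 280.0 × 0.001074 / 0.31 = 0.9701 m/day.
t = 100 / 0.9701 = 103.1 days.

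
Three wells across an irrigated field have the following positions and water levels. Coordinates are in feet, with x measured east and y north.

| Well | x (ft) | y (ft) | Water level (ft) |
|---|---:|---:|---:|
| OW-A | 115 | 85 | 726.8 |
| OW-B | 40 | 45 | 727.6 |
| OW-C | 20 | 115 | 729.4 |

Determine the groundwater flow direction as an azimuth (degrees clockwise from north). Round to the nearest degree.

Differences from OW-A: to OW-B (Δx, Δy, Δh) = (-75, -40, +0.8); to OW-C = (-95, 30, +2.6).
Solve a·Δx + b·Δy = Δh: det = (-75)·30 − (-95)·(-40) = -6050.
∂h/∂x = [(+0.8)·30 − (+2.6)·(-40)] / -6050 = -0.02116
∂h/∂y = [(-75)·(+2.6) − (-95)·(+0.8)] / -6050 = +0.01967
Flow direction (−∇h) has components (+0.02116 E, -0.01967 N).
Azimuth = atan2(E, N) = atan2(+0.02116, -0.01967) = 132.9° ≈ 133°.

133°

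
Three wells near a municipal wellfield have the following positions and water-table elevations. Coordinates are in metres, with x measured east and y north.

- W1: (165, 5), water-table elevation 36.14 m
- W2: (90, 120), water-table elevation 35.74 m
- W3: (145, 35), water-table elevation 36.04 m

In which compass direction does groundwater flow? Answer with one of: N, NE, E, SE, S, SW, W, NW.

Taking W1 as reference: W2−W1 = (-75, 115, -0.40); W3−W1 = (-20, 30, -0.10).
Solve a·Δx + b·Δy = Δh: det = (-75)·30 − (-20)·115 = 50.
∂h/∂x = [(-0.40)·30 − (-0.10)·115] / 50 = -0.010000
∂h/∂y = [(-75)·(-0.10) − (-20)·(-0.40)] / 50 = -0.010000
Flow = −∇h = (+0.010000 east, +0.010000 north), which points northeast.

NE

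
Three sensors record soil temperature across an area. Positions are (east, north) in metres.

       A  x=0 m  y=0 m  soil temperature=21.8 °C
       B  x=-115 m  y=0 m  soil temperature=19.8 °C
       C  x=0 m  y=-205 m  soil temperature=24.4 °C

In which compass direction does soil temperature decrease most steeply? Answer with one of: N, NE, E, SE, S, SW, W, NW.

NW

∂T/∂x = (19.8 − 21.8) / (-115 − 0) = +0.01739
∂T/∂y = (24.4 − 21.8) / (-205 − 0) = -0.01268
Steepest decrease is along −∇f = (-0.01739 E, +0.01268 N) → northwest.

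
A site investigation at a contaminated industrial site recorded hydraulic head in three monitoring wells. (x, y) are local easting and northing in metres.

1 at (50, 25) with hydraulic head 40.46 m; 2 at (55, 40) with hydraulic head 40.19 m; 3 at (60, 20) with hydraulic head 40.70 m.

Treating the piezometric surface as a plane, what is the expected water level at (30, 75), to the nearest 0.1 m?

39.1 m

Taking 1 as reference: 2−1 = (5, 15, -0.27); 3−1 = (10, -5, +0.24).
Solve a·Δx + b·Δy = Δh: det = 5·(-5) − 10·15 = -175.
∂h/∂x = [(-0.27)·(-5) − (+0.24)·15] / -175 = +0.01286
∂h/∂y = [5·(+0.24) − 10·(-0.27)] / -175 = -0.02229
h(30, 75) = 40.46 + (+0.01286)·(-20) + (-0.02229)·(50) = 40.46 -0.257 -1.114 = 39.089 m.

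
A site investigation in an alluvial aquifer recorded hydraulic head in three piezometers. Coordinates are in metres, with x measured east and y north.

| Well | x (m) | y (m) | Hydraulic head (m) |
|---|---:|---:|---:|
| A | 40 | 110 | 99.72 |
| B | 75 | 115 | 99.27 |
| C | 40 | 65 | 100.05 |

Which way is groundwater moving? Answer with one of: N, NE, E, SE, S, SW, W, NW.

Taking A as reference: B−A = (35, 5, -0.45); C−A = (0, -45, +0.33).
Determinant of the coordinate differences = 35·(-45) − 0·5 = -1575.
∂h/∂x = [(-0.45)·(-45) − (+0.33)·5] / -1575 = -0.01181
∂h/∂y = [35·(+0.33) − 0·(-0.45)] / -1575 = -0.007333
Flow = −∇h = (+0.01181 east, +0.007333 north), which points northeast.

NE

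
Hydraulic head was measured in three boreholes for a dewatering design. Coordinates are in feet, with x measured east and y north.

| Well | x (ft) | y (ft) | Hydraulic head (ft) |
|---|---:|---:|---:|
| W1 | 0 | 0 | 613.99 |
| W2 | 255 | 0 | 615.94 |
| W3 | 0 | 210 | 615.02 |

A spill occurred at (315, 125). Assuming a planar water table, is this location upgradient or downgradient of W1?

upgradient

∂h/∂x = (615.94 − 613.99) / (255 − 0) = +0.007647
∂h/∂y = (615.02 − 613.99) / (210 − 0) = +0.004905
Head at (315, 125) = 613.99 + (+0.007647)·(315) + (+0.004905)·(125) = 617.01 ft.
That is higher than the 613.99 ft at W1, so the point is upgradient.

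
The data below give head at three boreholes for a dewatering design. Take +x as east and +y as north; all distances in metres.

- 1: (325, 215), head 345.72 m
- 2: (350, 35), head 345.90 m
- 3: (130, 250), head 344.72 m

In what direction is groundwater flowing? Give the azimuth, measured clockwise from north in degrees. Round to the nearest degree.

With h = a·x + b·y + c and 1 as origin, the differences give:
  25·a + (-180)·b = +0.18
  (-195)·a + 35·b = -1.00
Eliminate b (×35 and ×(-180), subtract): -34225·a = -173.700 → a = ∂h/∂x = +0.005075
Back-substitute: b = ∂h/∂y = -0.0002951.
Flow direction (−∇h) has components (-0.005075 E, +0.0002951 N).
Azimuth = atan2(E, N) = atan2(-0.005075, +0.0002951) = 273.3° ≈ 273°.

273°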